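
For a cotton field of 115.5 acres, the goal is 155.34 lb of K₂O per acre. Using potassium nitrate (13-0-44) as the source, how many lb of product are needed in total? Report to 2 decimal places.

Product per acre = 155.34 / 44% = 353.045 lb.
Total product = 353.045 × 115.5 = 40776.75 lb.

40776.75 lb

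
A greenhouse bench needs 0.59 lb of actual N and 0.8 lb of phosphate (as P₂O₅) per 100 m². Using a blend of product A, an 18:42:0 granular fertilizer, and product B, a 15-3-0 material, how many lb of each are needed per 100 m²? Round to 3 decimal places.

With a, b = lb per 100 m² of product A and product B:
N: 0.18·a + 0.15·b = 0.59
P₂O₅: 0.42·a + 0.03·b = 0.8
Eliminate a: (row1) − 0.18/0.42·(row2) → 0.137143·b = 0.247143, so b = 1.80208.
Back-substitute: a = (0.59 − 0.15·1.80208) / 0.18 = 1.77604.

1.776 lb product A, 1.802 lb product B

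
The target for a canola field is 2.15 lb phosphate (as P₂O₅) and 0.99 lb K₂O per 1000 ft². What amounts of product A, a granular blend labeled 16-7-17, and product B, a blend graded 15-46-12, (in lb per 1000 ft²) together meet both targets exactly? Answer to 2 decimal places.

2.83 lb product A, 4.24 lb product B

Per-1000 ft² balance (a = product A, b = product B):
P₂O₅: 0.07·a + 0.46·b = 2.15
K₂O: 0.17·a + 0.12·b = 0.99
Solving simultaneously: a = 2.82808, b = 4.24355.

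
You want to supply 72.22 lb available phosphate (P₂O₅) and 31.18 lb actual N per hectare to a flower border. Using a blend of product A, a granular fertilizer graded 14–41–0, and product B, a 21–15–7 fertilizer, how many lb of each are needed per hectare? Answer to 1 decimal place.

161.1 lb product A, 41.1 lb product B

With a, b = lb per hectare of product A and product B:
P₂O₅: 0.41·a + 0.15·b = 72.22
N: 0.14·a + 0.21·b = 31.18
Eliminate b: (row1) − 0.15/0.21·(row2) → 0.31·a = 49.9486, so a = 161.124.
Then b = (31.18 − 0.14·161.124) / 0.21 = 41.0599.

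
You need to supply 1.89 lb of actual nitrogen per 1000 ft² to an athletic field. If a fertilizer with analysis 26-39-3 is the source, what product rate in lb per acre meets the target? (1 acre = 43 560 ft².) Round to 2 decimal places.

Product per 1000 ft² = 1.89 / 26% = 7.26923 lb.
Convert to per acre: 7.26923 × 43.56 = 316.648 lb.

316.65 lb of product per acre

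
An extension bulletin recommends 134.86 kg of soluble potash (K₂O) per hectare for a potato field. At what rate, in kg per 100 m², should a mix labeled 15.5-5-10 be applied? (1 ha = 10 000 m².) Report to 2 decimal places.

Product per hectare = 134.86 / 10% = 1348.6 kg.
Convert to per 100 m²: 1348.6 × 0.01 = 13.486 kg.

13.49 kg of product per hundred sq m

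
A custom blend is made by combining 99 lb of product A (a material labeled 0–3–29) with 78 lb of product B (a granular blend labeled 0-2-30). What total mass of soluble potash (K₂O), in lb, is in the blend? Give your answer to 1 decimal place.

52.1 lb K₂O

K₂O mass = 29%×99 + 30%×78 = 52.11 lb.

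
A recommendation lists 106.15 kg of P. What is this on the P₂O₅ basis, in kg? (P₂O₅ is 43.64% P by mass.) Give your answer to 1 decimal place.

243.2 kg P₂O₅

P₂O₅ = 106.15 / 0.4364 = 243.24 kg.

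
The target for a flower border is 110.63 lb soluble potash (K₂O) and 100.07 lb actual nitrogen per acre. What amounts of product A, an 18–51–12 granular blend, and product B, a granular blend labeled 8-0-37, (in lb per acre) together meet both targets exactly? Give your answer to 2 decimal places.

Per-acre balance (a = product A, b = product B):
K₂O: 0.12·a + 0.37·b = 110.63
N: 0.18·a + 0.08·b = 100.07
Solving simultaneously: a = 494.307, b = 138.684.

494.31 lb product A, 138.68 lb product B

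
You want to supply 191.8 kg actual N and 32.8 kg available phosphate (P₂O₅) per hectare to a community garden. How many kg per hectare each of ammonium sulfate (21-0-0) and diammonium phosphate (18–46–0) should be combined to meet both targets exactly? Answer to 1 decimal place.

Let a = kg of ammonium sulfate, b = kg of diammonium phosphate (per hectare).
N: 0.21·a + 0.18·b = 191.8
P₂O₅: 0·a + 0.46·b = 32.8
Solving simultaneously: a = 852.215, b = 71.3043.

852.2 kg ammonium sulfate, 71.3 kg diammonium phosphate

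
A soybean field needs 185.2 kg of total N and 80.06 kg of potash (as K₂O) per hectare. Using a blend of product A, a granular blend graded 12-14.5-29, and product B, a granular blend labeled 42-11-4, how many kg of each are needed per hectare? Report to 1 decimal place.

Let a = kg of product A, b = kg of product B (per hectare).
N: 0.12·a + 0.42·b = 185.2
K₂O: 0.29·a + 0.04·b = 80.06
Solving simultaneously: a = 224.079, b = 376.93.

224.1 kg product A, 376.9 kg product B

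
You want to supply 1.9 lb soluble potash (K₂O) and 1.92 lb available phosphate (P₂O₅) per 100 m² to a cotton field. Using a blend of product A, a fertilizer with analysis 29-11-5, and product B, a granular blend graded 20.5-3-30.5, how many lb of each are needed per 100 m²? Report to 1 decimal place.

16.5 lb product A, 3.5 lb product B

Let a = lb of product A, b = lb of product B (per 100 m²).
K₂O: 0.05·a + 0.305·b = 1.9
P₂O₅: 0.11·a + 0.03·b = 1.92
Solving simultaneously: a = 16.493, b = 3.52574.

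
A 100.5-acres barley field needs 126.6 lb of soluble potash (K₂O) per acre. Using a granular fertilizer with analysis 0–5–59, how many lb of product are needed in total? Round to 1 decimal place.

Product per acre = 126.6 / 59% = 214.576 lb.
Total product = 214.576 × 100.5 = 21564.92 lb.

21564.9 lb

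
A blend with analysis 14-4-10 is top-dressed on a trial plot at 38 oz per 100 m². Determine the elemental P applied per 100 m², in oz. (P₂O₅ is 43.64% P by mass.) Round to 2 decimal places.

0.66 oz P per hundred sq m

P₂O₅ per 100 m² = 38 × 4% = 1.52 oz.
Elemental P = 1.52 × 0.4364 = 0.663328 oz per 100 m².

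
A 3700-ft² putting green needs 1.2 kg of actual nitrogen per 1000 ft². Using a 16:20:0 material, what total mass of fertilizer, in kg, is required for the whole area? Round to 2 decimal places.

27.75 kg

Product per 1000 ft² = 1.2 / 16% = 7.5 kg.
Total product = 7.5 × 3700 / 1000 = 27.75 kg.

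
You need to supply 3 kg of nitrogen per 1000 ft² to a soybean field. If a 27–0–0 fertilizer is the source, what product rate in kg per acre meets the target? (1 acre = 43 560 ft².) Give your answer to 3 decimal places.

Product per 1000 ft² = 3 / 27% = 11.1111 kg.
Convert to per acre: 11.1111 × 43.56 = 484 kg.

484.000 kg of product per acre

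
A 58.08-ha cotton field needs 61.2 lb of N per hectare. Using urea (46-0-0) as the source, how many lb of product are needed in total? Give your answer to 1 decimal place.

Product per hectare = 61.2 / 46% = 133.043 lb.
Total product = 133.043 × 58.08 = 7727.17 lb.

7727.2 lb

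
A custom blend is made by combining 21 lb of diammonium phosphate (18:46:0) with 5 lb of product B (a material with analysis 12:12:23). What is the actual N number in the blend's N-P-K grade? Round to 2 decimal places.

16.85% N

Total mass = 21 + 5 = 26 lb.
N mass = 18%×21 + 12%×5 = 4.38 lb.
% N = 4.38 / 26 = 16.8462%.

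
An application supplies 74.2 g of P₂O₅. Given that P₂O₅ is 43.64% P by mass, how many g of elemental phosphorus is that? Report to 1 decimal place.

P = 74.2 × 0.4364 = 32.3809 g.

32.4 g P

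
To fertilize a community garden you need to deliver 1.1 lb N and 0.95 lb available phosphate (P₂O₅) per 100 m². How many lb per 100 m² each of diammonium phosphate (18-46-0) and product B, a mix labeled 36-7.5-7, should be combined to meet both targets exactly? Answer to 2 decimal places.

Per-100 m² balance (a = diammonium phosphate, b = product B):
N: 0.18·a + 0.36·b = 1.1
P₂O₅: 0.46·a + 0.075·b = 0.95
Eliminate b: (row1) − 0.36/0.075·(row2) → -2.028·a = -3.46, so a = 1.70611.
Then b = (0.95 − 0.46·1.70611) / 0.075 = 2.2025.

1.71 lb diammonium phosphate, 2.20 lb product B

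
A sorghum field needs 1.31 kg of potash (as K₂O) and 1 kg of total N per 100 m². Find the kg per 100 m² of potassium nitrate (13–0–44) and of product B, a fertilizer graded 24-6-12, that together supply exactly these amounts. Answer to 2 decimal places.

2.16 kg potassium nitrate, 3.00 kg product B

With a, b = kg per 100 m² of potassium nitrate and product B:
K₂O: 0.44·a + 0.12·b = 1.31
N: 0.13·a + 0.24·b = 1
Eliminate b: (row1) − 0.12/0.24·(row2) → 0.375·a = 0.81, so a = 2.16.
Then b = (1 − 0.13·2.16) / 0.24 = 2.99667.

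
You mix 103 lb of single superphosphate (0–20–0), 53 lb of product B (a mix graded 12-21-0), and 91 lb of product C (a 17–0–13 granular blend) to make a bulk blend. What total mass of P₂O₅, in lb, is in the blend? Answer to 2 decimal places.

31.73 lb P₂O₅

P₂O₅ mass = 20%×103 + 21%×53 + 0%×91 = 31.73 lb.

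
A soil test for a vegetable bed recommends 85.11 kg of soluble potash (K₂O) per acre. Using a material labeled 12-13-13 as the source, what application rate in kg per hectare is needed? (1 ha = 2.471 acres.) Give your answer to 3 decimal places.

1617.745 kg of product per hectare

Product per acre = 85.11 / 13% = 654.692 kg.
Convert to per hectare: 654.692 × 2.471 = 1617.7447 kg.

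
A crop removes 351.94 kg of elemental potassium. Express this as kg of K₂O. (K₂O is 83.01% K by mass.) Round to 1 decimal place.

K₂O = 351.94 / 0.8301 = 423.973 kg.

424.0 kg K₂O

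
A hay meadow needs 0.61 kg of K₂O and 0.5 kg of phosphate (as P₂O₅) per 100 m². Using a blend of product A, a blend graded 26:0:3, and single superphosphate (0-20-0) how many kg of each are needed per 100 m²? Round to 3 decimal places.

Let a = kg of product A, b = kg of single superphosphate (per 100 m²).
K₂O: 0.03·a + 0·b = 0.61
P₂O₅: 0·a + 0.2·b = 0.5
Solving simultaneously: a = 20.3333, b = 2.5.

20.333 kg product A, 2.500 kg single superphosphate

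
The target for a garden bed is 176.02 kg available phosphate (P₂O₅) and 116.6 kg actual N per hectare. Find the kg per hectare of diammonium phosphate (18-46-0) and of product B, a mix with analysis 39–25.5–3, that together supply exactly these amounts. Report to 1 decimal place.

With a, b = kg per hectare of diammonium phosphate and product B:
P₂O₅: 0.46·a + 0.255·b = 176.02
N: 0.18·a + 0.39·b = 116.6
Eliminate a: (row1) − 0.46/0.18·(row2) → -0.741667·b = -121.958, so b = 164.437.
Back-substitute: a = (176.02 − 0.255·164.437) / 0.46 = 291.497.

291.5 kg diammonium phosphate, 164.4 kg product B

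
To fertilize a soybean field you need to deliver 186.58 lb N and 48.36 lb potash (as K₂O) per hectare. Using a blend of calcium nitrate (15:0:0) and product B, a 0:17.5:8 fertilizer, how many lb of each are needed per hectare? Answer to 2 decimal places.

1243.87 lb calcium nitrate, 604.50 lb product B

Let a = lb of calcium nitrate, b = lb of product B (per hectare).
N: 0.15·a + 0·b = 186.58
K₂O: 0·a + 0.08·b = 48.36
Solving simultaneously: a = 1243.867, b = 604.5.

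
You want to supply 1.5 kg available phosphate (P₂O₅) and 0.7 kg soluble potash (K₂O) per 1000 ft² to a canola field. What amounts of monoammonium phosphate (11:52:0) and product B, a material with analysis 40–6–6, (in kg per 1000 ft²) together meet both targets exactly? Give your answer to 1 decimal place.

1.5 kg monoammonium phosphate, 11.7 kg product B

Per-1000 ft² balance (a = monoammonium phosphate, b = product B):
P₂O₅: 0.52·a + 0.06·b = 1.5
K₂O: 0·a + 0.06·b = 0.7
Solving simultaneously: a = 1.53846, b = 11.6667.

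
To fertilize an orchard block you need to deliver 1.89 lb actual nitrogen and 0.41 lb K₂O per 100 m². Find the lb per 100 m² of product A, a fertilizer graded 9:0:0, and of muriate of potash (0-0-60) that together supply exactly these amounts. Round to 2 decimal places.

21.00 lb product A, 0.68 lb muriate of potash

Per-100 m² balance (a = product A, b = muriate of potash):
N: 0.09·a + 0·b = 1.89
K₂O: 0·a + 0.6·b = 0.41
Solving simultaneously: a = 21, b = 0.683333.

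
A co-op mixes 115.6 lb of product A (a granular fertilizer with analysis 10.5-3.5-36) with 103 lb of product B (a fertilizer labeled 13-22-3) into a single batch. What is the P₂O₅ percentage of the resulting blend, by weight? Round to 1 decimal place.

Total mass = 115.6 + 103 = 218.6 lb.
P₂O₅ mass = 3.5%×115.6 + 22%×103 = 26.706 lb.
% P₂O₅ = 26.706 / 218.6 = 12.2168%.

12.2% P₂O₅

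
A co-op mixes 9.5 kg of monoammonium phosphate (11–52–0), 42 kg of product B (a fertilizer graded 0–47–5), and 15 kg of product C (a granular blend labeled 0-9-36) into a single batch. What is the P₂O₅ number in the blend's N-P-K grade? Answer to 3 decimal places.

Total mass = 9.5 + 42 + 15 = 66.5 kg.
P₂O₅ mass = 52%×9.5 + 47%×42 + 9%×15 = 26.03 kg.
% P₂O₅ = 26.03 / 66.5 = 39.1429%.

39.143% P₂O₅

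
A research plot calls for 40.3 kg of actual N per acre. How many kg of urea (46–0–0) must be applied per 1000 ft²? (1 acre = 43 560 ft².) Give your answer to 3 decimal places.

Product per acre = 40.3 / 46% = 87.6087 kg.
Convert to per 1000 ft²: 87.6087 × 0.0229568 = 2.01122 kg.

2.011 kg of product per thousand sq ft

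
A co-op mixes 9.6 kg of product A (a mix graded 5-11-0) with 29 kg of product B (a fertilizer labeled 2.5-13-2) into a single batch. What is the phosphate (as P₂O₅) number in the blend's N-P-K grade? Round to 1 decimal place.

Total mass = 9.6 + 29 = 38.6 kg.
P₂O₅ mass = 11%×9.6 + 13%×29 = 4.826 kg.
% P₂O₅ = 4.826 / 38.6 = 12.5026%.

12.5% P₂O₅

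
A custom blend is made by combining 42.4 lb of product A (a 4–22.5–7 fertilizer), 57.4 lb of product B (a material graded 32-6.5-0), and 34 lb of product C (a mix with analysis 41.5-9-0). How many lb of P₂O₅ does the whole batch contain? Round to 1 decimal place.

P₂O₅ mass = 22.5%×42.4 + 6.5%×57.4 + 9%×34 = 16.331 lb.

16.3 lb P₂O₅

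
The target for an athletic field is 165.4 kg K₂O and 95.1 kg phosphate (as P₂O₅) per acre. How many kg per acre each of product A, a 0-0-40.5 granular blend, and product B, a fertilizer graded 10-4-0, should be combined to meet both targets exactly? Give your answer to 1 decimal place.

With a, b = kg per acre of product A and product B:
K₂O: 0.405·a + 0·b = 165.4
P₂O₅: 0·a + 0.04·b = 95.1
Solving simultaneously: a = 408.395, b = 2377.5.

408.4 kg product A, 2377.5 kg product B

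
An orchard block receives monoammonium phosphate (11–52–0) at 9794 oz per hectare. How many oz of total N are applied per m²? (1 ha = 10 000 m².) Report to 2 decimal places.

nitrogen per hectare = 9794 × 11% = 1077.34 oz.
Convert to per m²: 1077.34 × 0.0001 = 0.107734 oz.

0.11 oz N per sq m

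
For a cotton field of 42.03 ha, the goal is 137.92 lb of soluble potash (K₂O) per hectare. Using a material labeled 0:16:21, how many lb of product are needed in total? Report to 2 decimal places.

27603.70 lb

Product per hectare = 137.92 / 21% = 656.762 lb.
Total product = 656.762 × 42.03 = 27603.703 lb.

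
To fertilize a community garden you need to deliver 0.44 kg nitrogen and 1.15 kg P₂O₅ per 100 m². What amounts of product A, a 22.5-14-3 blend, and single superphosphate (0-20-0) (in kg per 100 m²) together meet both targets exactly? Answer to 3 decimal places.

Let a = kg of product A, b = kg of single superphosphate (per 100 m²).
N: 0.225·a + 0·b = 0.44
P₂O₅: 0.14·a + 0.2·b = 1.15
From row1: a = (0.44 − 0·b) / 0.225.
Into row2: 0.14·(0.44 − 0·b)/0.225 + 0.2·b = 1.15 → b = 4.38111, a = 1.95556.

1.956 kg product A, 4.381 kg single superphosphate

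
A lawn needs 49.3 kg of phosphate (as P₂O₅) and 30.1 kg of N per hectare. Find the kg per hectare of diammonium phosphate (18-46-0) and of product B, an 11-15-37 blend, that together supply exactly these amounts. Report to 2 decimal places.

38.47 kg diammonium phosphate, 210.68 kg product B

Per-hectare balance (a = diammonium phosphate, b = product B):
P₂O₅: 0.46·a + 0.15·b = 49.3
N: 0.18·a + 0.11·b = 30.1
Eliminate b: (row1) − 0.15/0.11·(row2) → 0.214545·a = 8.25455, so a = 38.4746.
Then b = (30.1 − 0.18·38.4746) / 0.11 = 210.678.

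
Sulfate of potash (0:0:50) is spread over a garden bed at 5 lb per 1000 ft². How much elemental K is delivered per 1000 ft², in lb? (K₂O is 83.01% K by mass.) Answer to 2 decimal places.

2.08 lb K per thousand sq ft

K₂O per 1000 ft² = 5 × 50% = 2.5 lb.
Elemental K = 2.5 × 0.8301 = 2.07525 lb per 1000 ft².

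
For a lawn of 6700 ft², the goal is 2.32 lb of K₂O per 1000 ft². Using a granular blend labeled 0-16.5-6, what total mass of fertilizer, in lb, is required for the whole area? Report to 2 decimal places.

259.07 lb

Product per 1000 ft² = 2.32 / 6% = 38.6667 lb.
Total product = 38.6667 × 6700 / 1000 = 259.067 lb.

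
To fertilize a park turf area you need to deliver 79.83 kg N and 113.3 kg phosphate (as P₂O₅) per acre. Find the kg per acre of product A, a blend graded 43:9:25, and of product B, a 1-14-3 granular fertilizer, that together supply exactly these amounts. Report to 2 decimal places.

Per-acre balance (a = product A, b = product B):
N: 0.43·a + 0.01·b = 79.83
P₂O₅: 0.09·a + 0.14·b = 113.3
Eliminate a: (row1) − 0.43/0.09·(row2) → -0.658889·b = -461.492, so b = 700.4098.
Back-substitute: a = (79.83 − 0.01·700.4098) / 0.43 = 169.363.

169.36 kg product A, 700.41 kg product B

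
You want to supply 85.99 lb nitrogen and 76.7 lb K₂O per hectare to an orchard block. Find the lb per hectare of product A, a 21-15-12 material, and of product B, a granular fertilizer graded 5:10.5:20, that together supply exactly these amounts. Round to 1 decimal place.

371.2 lb product A, 160.8 lb product B

Per-hectare balance (a = product A, b = product B):
N: 0.21·a + 0.05·b = 85.99
K₂O: 0.12·a + 0.2·b = 76.7
Eliminate b: (row1) − 0.05/0.2·(row2) → 0.18·a = 66.815, so a = 371.194.
Then b = (76.7 − 0.12·371.194) / 0.2 = 160.783.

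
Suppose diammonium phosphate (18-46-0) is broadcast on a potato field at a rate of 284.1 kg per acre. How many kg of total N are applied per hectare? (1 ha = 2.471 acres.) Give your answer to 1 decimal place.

nitrogen per acre = 284.1 × 18% = 51.138 kg.
Convert to per hectare: 51.138 × 2.471 = 126.362 kg.

126.4 kg N per hectare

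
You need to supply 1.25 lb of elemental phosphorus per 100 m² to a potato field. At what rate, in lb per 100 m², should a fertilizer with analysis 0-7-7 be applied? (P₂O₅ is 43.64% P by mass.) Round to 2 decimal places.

As P₂O₅: 1.25 / 0.4364 = 2.86434 lb per 100 m².
Product per 100 m² = 2.86434 / 7% = 40.9192 lb.

40.92 lb of product per hundred sq m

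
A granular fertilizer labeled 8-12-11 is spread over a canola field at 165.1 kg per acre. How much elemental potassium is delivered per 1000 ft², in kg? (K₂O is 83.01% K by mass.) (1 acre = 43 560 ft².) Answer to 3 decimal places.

0.346 kg K per thousand sq ft

K₂O per acre = 165.1 × 11% = 18.161 kg.
Elemental K = 18.161 × 0.8301 = 15.0754 kg per acre.
Convert to per 1000 ft²: 15.0754 × 0.0229568 = 0.346085 kg.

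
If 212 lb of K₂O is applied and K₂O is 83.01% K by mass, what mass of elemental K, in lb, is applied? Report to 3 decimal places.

175.981 lb K

K = 212 × 0.8301 = 175.9812 lb.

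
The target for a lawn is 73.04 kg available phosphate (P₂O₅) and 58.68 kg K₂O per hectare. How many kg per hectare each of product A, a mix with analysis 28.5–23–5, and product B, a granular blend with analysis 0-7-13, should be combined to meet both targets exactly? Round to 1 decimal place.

Per-hectare balance (a = product A, b = product B):
P₂O₅: 0.23·a + 0.07·b = 73.04
K₂O: 0.05·a + 0.13·b = 58.68
Eliminate a: (row1) − 0.23/0.05·(row2) → -0.528·b = -196.888, so b = 372.894.
Back-substitute: a = (73.04 − 0.07·372.894) / 0.23 = 204.076.

204.1 kg product A, 372.9 kg product B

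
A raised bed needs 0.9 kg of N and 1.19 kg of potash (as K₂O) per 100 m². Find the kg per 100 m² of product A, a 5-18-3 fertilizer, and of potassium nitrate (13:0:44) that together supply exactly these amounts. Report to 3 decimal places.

With a, b = kg per 100 m² of product A and potassium nitrate:
N: 0.05·a + 0.13·b = 0.9
K₂O: 0.03·a + 0.44·b = 1.19
Eliminate b: (row1) − 0.13/0.44·(row2) → 0.0411364·a = 0.548409, so a = 13.33149.
Then b = (1.19 − 0.03·13.33149) / 0.44 = 1.79558.

13.331 kg product A, 1.796 kg potassium nitrate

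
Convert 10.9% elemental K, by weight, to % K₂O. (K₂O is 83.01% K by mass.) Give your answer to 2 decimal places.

13.13% K₂O

%K₂O = 10.9 / 0.8301 = 13.1309%.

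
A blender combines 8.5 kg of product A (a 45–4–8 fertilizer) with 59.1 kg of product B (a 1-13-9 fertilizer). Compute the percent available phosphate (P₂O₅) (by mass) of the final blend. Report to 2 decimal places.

Total mass = 8.5 + 59.1 = 67.6 kg.
P₂O₅ mass = 4%×8.5 + 13%×59.1 = 8.023 kg.
% P₂O₅ = 8.023 / 67.6 = 11.8683%.

11.87% P₂O₅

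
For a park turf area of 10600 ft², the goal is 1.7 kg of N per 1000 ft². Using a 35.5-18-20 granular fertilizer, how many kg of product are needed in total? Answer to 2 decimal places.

Product per 1000 ft² = 1.7 / 35.5% = 4.78873 kg.
Total product = 4.78873 × 10600 / 1000 = 50.7606 kg.

50.76 kg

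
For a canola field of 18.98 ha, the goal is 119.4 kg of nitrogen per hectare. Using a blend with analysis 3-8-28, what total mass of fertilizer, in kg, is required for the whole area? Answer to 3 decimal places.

75540.400 kg

Product per hectare = 119.4 / 3% = 3980 kg.
Total product = 3980 × 18.98 = 75540.4 kg.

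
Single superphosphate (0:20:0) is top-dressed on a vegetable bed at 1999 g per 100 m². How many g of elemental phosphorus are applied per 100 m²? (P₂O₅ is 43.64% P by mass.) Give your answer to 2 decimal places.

174.47 g P per hundred sq m

P₂O₅ per 100 m² = 1999 × 20% = 399.8 g.
Elemental P = 399.8 × 0.4364 = 174.473 g per 100 m².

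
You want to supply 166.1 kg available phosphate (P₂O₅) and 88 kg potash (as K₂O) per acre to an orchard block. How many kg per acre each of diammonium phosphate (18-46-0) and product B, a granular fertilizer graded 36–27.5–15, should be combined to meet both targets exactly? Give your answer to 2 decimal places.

10.36 kg diammonium phosphate, 586.67 kg product B

Per-acre balance (a = diammonium phosphate, b = product B):
P₂O₅: 0.46·a + 0.275·b = 166.1
K₂O: 0·a + 0.15·b = 88
Solving simultaneously: a = 10.3623, b = 586.667.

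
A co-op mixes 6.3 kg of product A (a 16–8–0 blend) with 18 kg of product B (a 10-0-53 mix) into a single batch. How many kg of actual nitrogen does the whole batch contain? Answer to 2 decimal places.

2.81 kg N

N mass = 16%×6.3 + 10%×18 = 2.808 kg.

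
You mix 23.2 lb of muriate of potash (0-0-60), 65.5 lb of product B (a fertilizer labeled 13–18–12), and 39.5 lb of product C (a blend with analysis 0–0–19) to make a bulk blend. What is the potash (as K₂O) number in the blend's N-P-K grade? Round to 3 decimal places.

Total mass = 23.2 + 65.5 + 39.5 = 128.2 lb.
K₂O mass = 60%×23.2 + 12%×65.5 + 19%×39.5 = 29.285 lb.
% K₂O = 29.285 / 128.2 = 22.8432%.

22.843% K₂O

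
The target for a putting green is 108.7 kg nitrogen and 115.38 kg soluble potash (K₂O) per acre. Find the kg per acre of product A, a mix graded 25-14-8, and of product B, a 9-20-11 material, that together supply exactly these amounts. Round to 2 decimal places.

Let a = kg of product A, b = kg of product B (per acre).
N: 0.25·a + 0.09·b = 108.7
K₂O: 0.08·a + 0.11·b = 115.38
From row1: a = (108.7 − 0.09·b) / 0.25.
Into row2: 0.08·(108.7 − 0.09·b)/0.25 + 0.11·b = 115.38 → b = 992.562, a = 77.4778.

77.48 kg product A, 992.56 kg product B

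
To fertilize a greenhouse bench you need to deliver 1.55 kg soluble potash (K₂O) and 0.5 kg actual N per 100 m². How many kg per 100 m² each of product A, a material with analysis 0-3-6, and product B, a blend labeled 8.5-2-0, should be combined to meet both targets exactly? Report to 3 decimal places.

With a, b = kg per 100 m² of product A and product B:
K₂O: 0.06·a + 0·b = 1.55
N: 0·a + 0.085·b = 0.5
Solving simultaneously: a = 25.8333, b = 5.88235.

25.833 kg product A, 5.882 kg product B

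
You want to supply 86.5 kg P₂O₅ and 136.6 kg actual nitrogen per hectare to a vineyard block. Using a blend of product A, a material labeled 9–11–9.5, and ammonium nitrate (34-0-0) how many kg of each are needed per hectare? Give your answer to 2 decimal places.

Per-hectare balance (a = product A, b = ammonium nitrate):
P₂O₅: 0.11·a + 0·b = 86.5
N: 0.09·a + 0.34·b = 136.6
Solving simultaneously: a = 786.364, b = 193.6096.

786.36 kg product A, 193.61 kg ammonium nitrate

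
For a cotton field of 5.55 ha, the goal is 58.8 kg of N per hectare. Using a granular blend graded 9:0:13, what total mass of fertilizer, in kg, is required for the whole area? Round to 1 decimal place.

Product per hectare = 58.8 / 9% = 653.333 kg.
Total product = 653.333 × 5.55 = 3626 kg.

3626.0 kg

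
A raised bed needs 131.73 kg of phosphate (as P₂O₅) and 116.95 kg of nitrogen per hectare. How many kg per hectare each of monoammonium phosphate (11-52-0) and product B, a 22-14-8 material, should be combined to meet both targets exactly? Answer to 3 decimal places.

127.349 kg monoammonium phosphate, 467.916 kg product B

With a, b = kg per hectare of monoammonium phosphate and product B:
P₂O₅: 0.52·a + 0.14·b = 131.73
N: 0.11·a + 0.22·b = 116.95
Eliminate a: (row1) − 0.52/0.11·(row2) → -0.9·b = -421.125, so b = 467.9162.
Back-substitute: a = (131.73 − 0.14·467.9162) / 0.52 = 127.34949.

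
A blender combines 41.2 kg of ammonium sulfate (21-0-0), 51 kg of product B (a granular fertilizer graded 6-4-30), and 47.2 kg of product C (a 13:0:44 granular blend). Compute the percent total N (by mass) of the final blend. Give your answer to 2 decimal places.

12.80% N

Total mass = 41.2 + 51 + 47.2 = 139.4 kg.
N mass = 21%×41.2 + 6%×51 + 13%×47.2 = 17.848 kg.
% N = 17.848 / 139.4 = 12.8034%.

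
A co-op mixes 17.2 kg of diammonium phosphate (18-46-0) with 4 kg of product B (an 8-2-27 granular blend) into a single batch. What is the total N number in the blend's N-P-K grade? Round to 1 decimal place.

16.1% N

Total mass = 17.2 + 4 = 21.2 kg.
N mass = 18%×17.2 + 8%×4 = 3.416 kg.
% N = 3.416 / 21.2 = 16.1132%.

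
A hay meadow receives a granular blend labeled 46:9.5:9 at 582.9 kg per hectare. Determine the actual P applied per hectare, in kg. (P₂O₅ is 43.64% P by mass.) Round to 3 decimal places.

24.166 kg P per hectare

P₂O₅ per hectare = 582.9 × 9.5% = 55.3755 kg.
Elemental P = 55.3755 × 0.4364 = 24.1659 kg per hectare.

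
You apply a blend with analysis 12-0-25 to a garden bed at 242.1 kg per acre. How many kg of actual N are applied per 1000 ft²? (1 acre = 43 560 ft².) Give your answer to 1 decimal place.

nitrogen per acre = 242.1 × 12% = 29.052 kg.
Convert to per 1000 ft²: 29.052 × 0.0229568 = 0.666942 kg.

0.7 kg N per thousand sq ft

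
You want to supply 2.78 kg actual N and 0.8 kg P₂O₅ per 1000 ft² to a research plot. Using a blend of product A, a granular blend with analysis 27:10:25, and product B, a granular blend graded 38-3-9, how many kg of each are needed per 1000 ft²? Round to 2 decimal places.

With a, b = kg per 1000 ft² of product A and product B:
N: 0.27·a + 0.38·b = 2.78
P₂O₅: 0.1·a + 0.03·b = 0.8
From row1: a = (2.78 − 0.38·b) / 0.27.
Into row2: 0.1·(2.78 − 0.38·b)/0.27 + 0.03·b = 0.8 → b = 2.07358, a = 7.37793.

7.38 kg product A, 2.07 kg product B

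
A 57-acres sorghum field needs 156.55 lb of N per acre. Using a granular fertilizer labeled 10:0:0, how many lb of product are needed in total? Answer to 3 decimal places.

89233.500 lb

Product per acre = 156.55 / 10% = 1565.5 lb.
Total product = 1565.5 × 57 = 89233.5 lb.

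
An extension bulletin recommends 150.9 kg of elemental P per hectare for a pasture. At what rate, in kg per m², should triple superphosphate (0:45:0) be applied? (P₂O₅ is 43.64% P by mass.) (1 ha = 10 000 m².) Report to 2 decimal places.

As P₂O₅: 150.9 / 0.4364 = 345.784 kg per hectare.
Product per hectare = 345.784 / 45% = 768.408 kg.
Convert to per m²: 768.408 × 0.0001 = 0.0768408 kg.

0.08 kg of product per sq m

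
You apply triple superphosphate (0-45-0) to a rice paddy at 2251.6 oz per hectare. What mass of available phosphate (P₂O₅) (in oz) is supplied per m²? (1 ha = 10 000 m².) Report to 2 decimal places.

P₂O₅ per hectare = 2251.6 × 45% = 1013.22 oz.
Convert to per m²: 1013.22 × 0.0001 = 0.101322 oz.

0.10 oz P₂O₅ per sq m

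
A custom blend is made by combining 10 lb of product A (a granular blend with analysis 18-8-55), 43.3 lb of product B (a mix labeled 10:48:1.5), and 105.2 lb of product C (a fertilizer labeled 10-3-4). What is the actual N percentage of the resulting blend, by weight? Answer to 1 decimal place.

Total mass = 10 + 43.3 + 105.2 = 158.5 lb.
N mass = 18%×10 + 10%×43.3 + 10%×105.2 = 16.65 lb.
% N = 16.65 / 158.5 = 10.5047%.

10.5% N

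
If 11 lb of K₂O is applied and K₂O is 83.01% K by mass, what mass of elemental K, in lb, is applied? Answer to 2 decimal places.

K = 11 × 0.8301 = 9.1311 lb.

9.13 lb K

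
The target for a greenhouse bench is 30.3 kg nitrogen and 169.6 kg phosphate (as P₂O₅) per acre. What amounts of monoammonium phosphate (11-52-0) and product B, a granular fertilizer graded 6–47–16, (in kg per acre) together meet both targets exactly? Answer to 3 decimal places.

198.293 kg monoammonium phosphate, 141.463 kg product B

Per-acre balance (a = monoammonium phosphate, b = product B):
N: 0.11·a + 0.06·b = 30.3
P₂O₅: 0.52·a + 0.47·b = 169.6
Eliminate a: (row1) − 0.11/0.52·(row2) → -0.0394231·b = -5.57692, so b = 141.4634.
Back-substitute: a = (30.3 − 0.06·141.4634) / 0.11 = 198.2927.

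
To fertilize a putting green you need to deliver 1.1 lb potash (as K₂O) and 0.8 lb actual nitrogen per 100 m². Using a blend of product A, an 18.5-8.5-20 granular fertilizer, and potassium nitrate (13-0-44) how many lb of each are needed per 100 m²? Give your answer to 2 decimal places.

Per-100 m² balance (a = product A, b = potassium nitrate):
K₂O: 0.2·a + 0.44·b = 1.1
N: 0.185·a + 0.13·b = 0.8
Eliminate b: (row1) − 0.44/0.13·(row2) → -0.426154·a = -1.60769, so a = 3.77256.
Then b = (0.8 − 0.185·3.77256) / 0.13 = 0.785199.

3.77 lb product A, 0.79 lb potassium nitrate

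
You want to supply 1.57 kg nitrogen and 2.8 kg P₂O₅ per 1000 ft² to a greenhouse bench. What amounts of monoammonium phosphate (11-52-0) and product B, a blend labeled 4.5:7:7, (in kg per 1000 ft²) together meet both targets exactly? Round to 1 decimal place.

Per-1000 ft² balance (a = monoammonium phosphate, b = product B):
N: 0.11·a + 0.045·b = 1.57
P₂O₅: 0.52·a + 0.07·b = 2.8
From row1: a = (1.57 − 0.045·b) / 0.11.
Into row2: 0.52·(1.57 − 0.045·b)/0.11 + 0.07·b = 2.8 → b = 32.3822, a = 1.02548.

1.0 kg monoammonium phosphate, 32.4 kg product B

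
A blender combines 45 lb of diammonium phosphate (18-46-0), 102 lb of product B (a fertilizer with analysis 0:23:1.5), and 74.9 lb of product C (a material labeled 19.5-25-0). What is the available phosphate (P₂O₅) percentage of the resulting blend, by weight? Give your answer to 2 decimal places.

Total mass = 45 + 102 + 74.9 = 221.9 lb.
P₂O₅ mass = 46%×45 + 23%×102 + 25%×74.9 = 62.885 lb.
% P₂O₅ = 62.885 / 221.9 = 28.3393%.

28.34% P₂O₅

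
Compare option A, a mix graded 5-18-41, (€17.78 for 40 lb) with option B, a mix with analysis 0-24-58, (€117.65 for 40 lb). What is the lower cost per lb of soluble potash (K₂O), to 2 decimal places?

€1.08 per lb K₂O (option A)

option A: K₂O per bag = 40 × 41% = 16.4 lb; cost = 17.78 / 16.4 = €1.0841/lb K₂O.
option B: K₂O per bag = 40 × 58% = 23.2 lb; cost = 117.65 / 23.2 = €5.0711/lb K₂O.
option A is cheaper.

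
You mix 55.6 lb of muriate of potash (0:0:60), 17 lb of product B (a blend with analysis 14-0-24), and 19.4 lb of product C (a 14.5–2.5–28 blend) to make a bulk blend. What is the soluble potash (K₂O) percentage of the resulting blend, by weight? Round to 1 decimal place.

Total mass = 55.6 + 17 + 19.4 = 92 lb.
K₂O mass = 60%×55.6 + 24%×17 + 28%×19.4 = 42.872 lb.
% K₂O = 42.872 / 92 = 46.6%.

46.6% K₂O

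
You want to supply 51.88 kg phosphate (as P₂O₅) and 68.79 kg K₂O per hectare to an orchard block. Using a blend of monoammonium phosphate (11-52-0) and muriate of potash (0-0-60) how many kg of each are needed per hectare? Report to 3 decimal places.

With a, b = kg per hectare of monoammonium phosphate and muriate of potash:
P₂O₅: 0.52·a + 0·b = 51.88
K₂O: 0·a + 0.6·b = 68.79
Solving simultaneously: a = 99.7692, b = 114.65.

99.769 kg monoammonium phosphate, 114.650 kg muriate of potash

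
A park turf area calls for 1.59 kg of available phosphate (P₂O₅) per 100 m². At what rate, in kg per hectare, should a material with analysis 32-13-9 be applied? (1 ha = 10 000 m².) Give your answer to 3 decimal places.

1223.077 kg of product per hectare

Product per 100 m² = 1.59 / 13% = 12.2308 kg.
Convert to per hectare: 12.2308 × 100 = 1223.0769 kg.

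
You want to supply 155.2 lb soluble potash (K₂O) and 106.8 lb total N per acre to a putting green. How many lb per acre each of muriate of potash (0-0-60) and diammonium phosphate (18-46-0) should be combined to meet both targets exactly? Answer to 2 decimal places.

258.67 lb muriate of potash, 593.33 lb diammonium phosphate

Per-acre balance (a = muriate of potash, b = diammonium phosphate):
K₂O: 0.6·a + 0·b = 155.2
N: 0·a + 0.18·b = 106.8
Solving simultaneously: a = 258.667, b = 593.333.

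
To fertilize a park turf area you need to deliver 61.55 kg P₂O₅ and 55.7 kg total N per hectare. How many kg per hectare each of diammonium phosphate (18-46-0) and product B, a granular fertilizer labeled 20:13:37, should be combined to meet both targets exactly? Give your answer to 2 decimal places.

73.89 kg diammonium phosphate, 212.00 kg product B

With a, b = kg per hectare of diammonium phosphate and product B:
P₂O₅: 0.46·a + 0.13·b = 61.55
N: 0.18·a + 0.2·b = 55.7
From row1: a = (61.55 − 0.13·b) / 0.46.
Into row2: 0.18·(61.55 − 0.13·b)/0.46 + 0.2·b = 55.7 → b = 211.997, a = 73.8921.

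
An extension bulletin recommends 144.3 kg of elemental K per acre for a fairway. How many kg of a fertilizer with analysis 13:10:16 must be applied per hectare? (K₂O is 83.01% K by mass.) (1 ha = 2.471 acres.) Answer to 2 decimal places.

As K₂O: 144.3 / 0.8301 = 173.834 kg per acre.
Product per acre = 173.834 / 16% = 1086.47 kg.
Convert to per hectare: 1086.47 × 2.471 = 2684.656 kg.

2684.66 kg of product per hectare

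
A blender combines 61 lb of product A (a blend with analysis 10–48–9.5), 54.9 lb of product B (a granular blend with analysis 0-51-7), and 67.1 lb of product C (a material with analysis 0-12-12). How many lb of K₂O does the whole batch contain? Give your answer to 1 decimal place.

17.7 lb K₂O

K₂O mass = 9.5%×61 + 7%×54.9 + 12%×67.1 = 17.69 lb.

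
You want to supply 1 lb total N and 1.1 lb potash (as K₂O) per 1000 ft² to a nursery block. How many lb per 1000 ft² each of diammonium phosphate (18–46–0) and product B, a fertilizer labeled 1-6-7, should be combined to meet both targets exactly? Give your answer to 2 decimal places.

Per-1000 ft² balance (a = diammonium phosphate, b = product B):
N: 0.18·a + 0.01·b = 1
K₂O: 0·a + 0.07·b = 1.1
Solving simultaneously: a = 4.68254, b = 15.7143.

4.68 lb diammonium phosphate, 15.71 lb product B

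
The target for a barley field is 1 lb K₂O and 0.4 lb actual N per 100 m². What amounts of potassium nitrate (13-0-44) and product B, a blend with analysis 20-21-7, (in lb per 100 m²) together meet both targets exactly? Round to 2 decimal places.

Let a = lb of potassium nitrate, b = lb of product B (per 100 m²).
K₂O: 0.44·a + 0.07·b = 1
N: 0.13·a + 0.2·b = 0.4
Solving simultaneously: a = 2.17997, b = 0.583016.

2.18 lb potassium nitrate, 0.58 lb product B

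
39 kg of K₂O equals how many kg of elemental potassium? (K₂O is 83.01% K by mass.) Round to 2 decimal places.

32.37 kg K

K = 39 × 0.8301 = 32.3739 kg.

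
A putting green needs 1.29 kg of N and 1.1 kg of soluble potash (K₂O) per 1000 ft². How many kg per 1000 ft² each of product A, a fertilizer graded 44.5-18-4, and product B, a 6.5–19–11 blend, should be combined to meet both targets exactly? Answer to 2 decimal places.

Per-1000 ft² balance (a = product A, b = product B):
N: 0.445·a + 0.065·b = 1.29
K₂O: 0.04·a + 0.11·b = 1.1
Eliminate b: (row1) − 0.065/0.11·(row2) → 0.421364·a = 0.64, so a = 1.51888.
Then b = (1.1 − 0.04·1.51888) / 0.11 = 9.44768.

1.52 kg product A, 9.45 kg product B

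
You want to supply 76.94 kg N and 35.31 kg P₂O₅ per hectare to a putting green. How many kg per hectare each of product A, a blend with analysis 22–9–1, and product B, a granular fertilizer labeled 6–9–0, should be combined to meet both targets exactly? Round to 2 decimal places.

333.75 kg product A, 58.58 kg product B

Let a = kg of product A, b = kg of product B (per hectare).
N: 0.22·a + 0.06·b = 76.94
P₂O₅: 0.09·a + 0.09·b = 35.31
Eliminate a: (row1) − 0.22/0.09·(row2) → -0.16·b = -9.37333, so b = 58.5833.
Back-substitute: a = (76.94 − 0.06·58.5833) / 0.22 = 333.75.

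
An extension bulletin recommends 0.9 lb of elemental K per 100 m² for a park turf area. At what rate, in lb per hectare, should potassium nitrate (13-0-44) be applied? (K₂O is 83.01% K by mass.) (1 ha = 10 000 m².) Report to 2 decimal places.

246.41 lb of product per hectare

As K₂O: 0.9 / 0.8301 = 1.08421 lb per 100 m².
Product per 100 m² = 1.08421 / 44% = 2.46411 lb.
Convert to per hectare: 2.46411 × 100 = 246.411 lb.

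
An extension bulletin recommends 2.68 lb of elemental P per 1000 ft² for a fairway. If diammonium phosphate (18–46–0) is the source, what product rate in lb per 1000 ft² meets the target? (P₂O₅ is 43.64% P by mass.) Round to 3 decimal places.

13.350 lb of product per thousand sq ft

As P₂O₅: 2.68 / 0.4364 = 6.14115 lb per 1000 ft².
Product per 1000 ft² = 6.14115 / 46% = 13.3503 lb.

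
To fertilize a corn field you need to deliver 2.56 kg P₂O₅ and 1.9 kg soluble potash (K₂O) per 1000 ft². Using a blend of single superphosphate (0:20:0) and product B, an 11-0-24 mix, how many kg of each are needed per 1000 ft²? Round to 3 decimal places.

12.800 kg single superphosphate, 7.917 kg product B

Per-1000 ft² balance (a = single superphosphate, b = product B):
P₂O₅: 0.2·a + 0·b = 2.56
K₂O: 0·a + 0.24·b = 1.9
Solving simultaneously: a = 12.8, b = 7.91667.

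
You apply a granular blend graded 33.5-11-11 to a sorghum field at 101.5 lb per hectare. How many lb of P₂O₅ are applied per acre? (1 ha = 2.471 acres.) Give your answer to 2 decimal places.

P₂O₅ per hectare = 101.5 × 11% = 11.165 lb.
Convert to per acre: 11.165 × 0.404694 = 4.51841 lb.

4.52 lb P₂O₅ per acre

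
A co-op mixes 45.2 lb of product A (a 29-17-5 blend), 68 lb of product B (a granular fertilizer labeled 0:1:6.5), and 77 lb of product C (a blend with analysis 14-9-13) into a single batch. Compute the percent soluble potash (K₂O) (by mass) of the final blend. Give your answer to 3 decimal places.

8.775% K₂O

Total mass = 45.2 + 68 + 77 = 190.2 lb.
K₂O mass = 5%×45.2 + 6.5%×68 + 13%×77 = 16.69 lb.
% K₂O = 16.69 / 190.2 = 8.77497%.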